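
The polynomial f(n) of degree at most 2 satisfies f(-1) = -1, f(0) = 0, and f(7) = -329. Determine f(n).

f(n) = -6n^2 - 5n

Write f(n) = an^2 + bn + c. Substituting each data point gives a linear system:
  a - b + c = -1
  c = 0
  49a + 7b + c = -329
Solving the system yields a = -6, b = -5, c = 0.
So f(n) = -6n^2 - 5n.
Check: f(7) = -329. ✓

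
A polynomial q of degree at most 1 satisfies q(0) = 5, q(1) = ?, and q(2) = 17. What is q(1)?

11

On equispaced nodes a degree-1 polynomial has vanishing second forward difference, so
  q(0) - 2·q(1) + q(2) = 0.
Substituting the known values and solving for q(1):
  -2·q(1) = -22
  q(1) = 11.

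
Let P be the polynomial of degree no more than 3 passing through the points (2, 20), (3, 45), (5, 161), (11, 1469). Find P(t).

Write P(t) = at^3 + bt^2 + ct + d. Substituting each data point gives a linear system:
  8a + 4b + 2c + d = 20
  27a + 9b + 3c + d = 45
  125a + 25b + 5c + d = 161
  1331a + 121b + 11c + d = 1469
Solving the system yields a = 1, b = 1, c = 1, d = 6.
So P(t) = t^3 + t^2 + t + 6.
Check: P(3) = 45. ✓

P(t) = t^3 + t^2 + t + 6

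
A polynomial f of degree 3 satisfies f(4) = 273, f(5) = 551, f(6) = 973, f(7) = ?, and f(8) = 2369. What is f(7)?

On equispaced nodes a degree-3 polynomial has vanishing fourth forward difference, so
  f(4) - 4·f(5) + 6·f(6) - 4·f(7) + f(8) = 0.
Substituting the known values and solving for f(7):
  -4·f(7) = -6276
  f(7) = 1569.

1569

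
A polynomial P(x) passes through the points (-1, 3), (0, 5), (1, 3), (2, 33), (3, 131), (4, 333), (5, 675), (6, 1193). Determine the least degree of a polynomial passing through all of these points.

Forward differences of the values at x = -1, 0, 1, 2, 3, 4, 5, 6:
  P  : 3  5  3  33  131  333  675  1193
  Δ  : 2  -2  30  98  202  342  518
  Δ^2: -4  32  68  104  140  176
  Δ^3: 36  36  36  36  36
  Δ^4: 0  0  0  0
  Δ^5: 0  0  0
  Δ^6: 0  0
  Δ^7: 0
The third differences are constant (36) and nonzero, while all higher differences vanish, so the minimal degree is 3.

3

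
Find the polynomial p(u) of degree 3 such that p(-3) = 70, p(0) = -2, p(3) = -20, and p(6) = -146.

Write p(u) = au^3 + bu^2 + cu + d. Substituting each data point gives a linear system:
  -27a + 9b - 3c + d = 70
  d = -2
  27a + 9b + 3c + d = -20
  216a + 36b + 6c + d = -146
Solving the system yields a = -1, b = 3, c = -6, d = -2.
So p(u) = -u^3 + 3u^2 - 6u - 2.
Check: p(6) = -146. ✓

p(u) = -u^3 + 3u^2 - 6u - 2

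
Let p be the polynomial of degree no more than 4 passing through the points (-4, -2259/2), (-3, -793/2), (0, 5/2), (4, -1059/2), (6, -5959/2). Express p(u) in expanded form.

Write p(u) = au^4 + bu^3 + cu^2 + du + e. Substituting each data point gives a linear system:
  256a - 64b + 16c - 4d + e = -2259/2
  81a - 27b + 9c - 3d + e = -793/2
  e = 5/2
  256a + 64b + 16c + 4d + e = -1059/2
  1296a + 216b + 36c + 6d + e = -5959/2
Solving the system yields a = -3, b = 5, c = -4, d = -5, e = 5/2.
So p(u) = -3u⁴ + 5u³ - 4u² - 5u + 5/2.
Check: p(-4) = -2259/2. ✓

p(u) = -3u^4 + 5u^3 - 4u^2 - 5u + 5/2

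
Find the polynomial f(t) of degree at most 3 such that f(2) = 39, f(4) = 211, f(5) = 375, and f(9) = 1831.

f(t) = 2t^3 + 4t^2 + 6t - 5

Using the Lagrange interpolation formula with nodes 2, 4, 5, 9:
  L_0(t) = (t - 4)(t - 5)(t - 9) / -42
  L_1(t) = (t - 2)(t - 5)(t - 9) / 10
  L_2(t) = (t - 2)(t - 4)(t - 9) / -12
  L_3(t) = (t - 2)(t - 4)(t - 5) / 140
Then f(t) = 39·L_0(t) + 211·L_1(t) + 375·L_2(t) + 1831·L_3(t).
Expanding and collecting terms gives f(t) = 2t³ + 4t² + 6t - 5.
Check: f(5) = 375. ✓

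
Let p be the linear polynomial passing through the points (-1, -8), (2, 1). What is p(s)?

p(s) = 3s - 5

Write p(s) = as + b. Substituting each data point gives a linear system:
  -a + b = -8
  2a + b = 1
Solving the system yields a = 3, b = -5.
So p(s) = 3s - 5.
Check: p(2) = 1. ✓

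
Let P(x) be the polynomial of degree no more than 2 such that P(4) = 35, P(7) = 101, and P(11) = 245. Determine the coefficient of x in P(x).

Write P(x) = ax^2 + bx + c. Substituting each data point gives a linear system:
  16a + 4b + c = 35
  49a + 7b + c = 101
  121a + 11b + c = 245
Solving the system yields a = 2, b = 0, c = 3.
So P(x) = 2x² + 3.
The coefficient of x is 0.

0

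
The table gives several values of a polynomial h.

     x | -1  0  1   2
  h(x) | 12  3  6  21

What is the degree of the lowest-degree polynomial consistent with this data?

2

Forward differences of the values at x = -1, 0, 1, 2:
  h  : 12  3  6  21
  Δ  : -9  3  15
  Δ^2: 12  12
  Δ^3: 0
The second differences are constant (12) and nonzero, while all higher differences vanish, so the minimal degree is 2.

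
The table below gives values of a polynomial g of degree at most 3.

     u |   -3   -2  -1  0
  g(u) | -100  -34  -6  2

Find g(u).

g(u) = 3u^3 - u^2 + 4u + 2

Write g(u) = au^3 + bu^2 + cu + d. Substituting each data point gives a linear system:
  -27a + 9b - 3c + d = -100
  -8a + 4b - 2c + d = -34
  -a + b - c + d = -6
  d = 2
Solving the system yields a = 3, b = -1, c = 4, d = 2.
So g(u) = 3u³ - u² + 4u + 2.
Check: g(0) = 2. ✓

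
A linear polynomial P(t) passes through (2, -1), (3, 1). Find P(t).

Write P(t) = at + b. Substituting each data point gives a linear system:
  2a + b = -1
  3a + b = 1
Solving the system yields a = 2, b = -5.
So P(t) = 2t - 5.
Check: P(2) = -1. ✓

P(t) = 2t - 5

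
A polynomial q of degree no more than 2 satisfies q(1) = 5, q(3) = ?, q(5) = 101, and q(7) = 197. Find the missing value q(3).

The 3 known points determine the degree-2 polynomial uniquely.
Write q(s) = as^2 + bs + c. Substituting each data point gives a linear system:
  a + b + c = 5
  25a + 5b + c = 101
  49a + 7b + c = 197
Solving the system yields a = 4, b = 0, c = 1.
So q(s) = 4s^2 + 1.
Then q(3) = 37.

37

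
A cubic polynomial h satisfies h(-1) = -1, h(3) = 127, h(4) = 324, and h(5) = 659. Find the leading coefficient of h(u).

Write h(u) = au^3 + bu^2 + cu + d. Substituting each data point gives a linear system:
  -a + b - c + d = -1
  27a + 9b + 3c + d = 127
  64a + 16b + 4c + d = 324
  125a + 25b + 5c + d = 659
Solving the system yields a = 6, b = -3, c = -4, d = 4.
So h(u) = 6u³ - 3u² - 4u + 4.
The leading coefficient is 6.

6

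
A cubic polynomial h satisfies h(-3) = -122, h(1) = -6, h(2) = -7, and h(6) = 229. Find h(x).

Write h(x) = ax^3 + bx^2 + cx + d. Substituting each data point gives a linear system:
  -27a + 9b - 3c + d = -122
  a + b + c + d = -6
  8a + 4b + 2c + d = -7
  216a + 36b + 6c + d = 229
Solving the system yields a = 2, b = -6, c = 3, d = -5.
So h(x) = 2x^3 - 6x^2 + 3x - 5.
Check: h(-3) = -122. ✓

h(x) = 2x^3 - 6x^2 + 3x - 5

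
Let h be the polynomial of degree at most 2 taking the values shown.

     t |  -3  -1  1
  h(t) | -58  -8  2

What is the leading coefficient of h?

-5

Write h(t) = at^2 + bt + c. Substituting each data point gives a linear system:
  9a - 3b + c = -58
  a - b + c = -8
  a + b + c = 2
Solving the system yields a = -5, b = 5, c = 2.
So h(t) = -5t² + 5t + 2.
The leading coefficient is -5.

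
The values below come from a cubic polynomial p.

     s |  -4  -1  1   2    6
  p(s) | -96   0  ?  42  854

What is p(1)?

The 4 known points determine the degree-3 polynomial uniquely.
Write p(s) = as^3 + bs^2 + cs + d. Substituting each data point gives a linear system:
  -64a + 16b - 4c + d = -96
  -a + b - c + d = 0
  8a + 4b + 2c + d = 42
  216a + 36b + 6c + d = 854
Solving the system yields a = 3, b = 6, c = -1, d = -4.
So p(s) = 3s³ + 6s² - s - 4.
Then p(1) = 4.

4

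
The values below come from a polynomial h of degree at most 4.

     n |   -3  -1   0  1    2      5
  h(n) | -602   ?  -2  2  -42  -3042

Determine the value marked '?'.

-12

The 5 known points determine the degree-4 polynomial uniquely.
Write h(n) = an^4 + bn^3 + cn^2 + dn + e. Substituting each data point gives a linear system:
  81a - 27b + 9c - 3d + e = -602
  e = -2
  a + b + c + d + e = 2
  16a + 8b + 4c + 2d + e = -42
  625a + 125b + 25c + 5d + e = -3042
Solving the system yields a = -6, b = 5, c = 3, d = 2, e = -2.
So h(n) = -6n^4 + 5n^3 + 3n^2 + 2n - 2.
Then h(-1) = -12.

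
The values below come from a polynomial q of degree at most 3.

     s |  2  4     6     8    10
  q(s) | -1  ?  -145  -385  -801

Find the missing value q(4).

-33

On equispaced nodes a degree-3 polynomial has vanishing fourth forward difference, so
  q(2) - 4·q(4) + 6·q(6) - 4·q(8) + q(10) = 0.
Substituting the known values and solving for q(4):
  -4·q(4) = 132
  q(4) = -33.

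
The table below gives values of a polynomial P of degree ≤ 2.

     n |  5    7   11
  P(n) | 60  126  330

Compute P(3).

18

Using the Lagrange interpolation formula with nodes 5, 7, 11:
  L_0(n) = (n - 7)(n - 11) / 12
  L_1(n) = (n - 5)(n - 11) / -8
  L_2(n) = (n - 5)(n - 7) / 24
Then P(n) = 60·L_0(n) + 126·L_1(n) + 330·L_2(n).
Expanding and collecting terms gives P(n) = 3n² - 3n.
Evaluating at n = 3: P(3) = 18.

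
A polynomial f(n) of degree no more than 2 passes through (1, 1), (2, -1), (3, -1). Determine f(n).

Write f(n) = an^2 + bn + c. Substituting each data point gives a linear system:
  a + b + c = 1
  4a + 2b + c = -1
  9a + 3b + c = -1
Solving the system yields a = 1, b = -5, c = 5.
So f(n) = n² - 5n + 5.
Check: f(1) = 1. ✓

f(n) = n^2 - 5n + 5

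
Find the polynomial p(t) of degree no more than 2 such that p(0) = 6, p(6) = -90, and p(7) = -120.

p(t) = -2t^2 - 4t + 6

Write p(t) = at^2 + bt + c. Substituting each data point gives a linear system:
  c = 6
  36a + 6b + c = -90
  49a + 7b + c = -120
Solving the system yields a = -2, b = -4, c = 6.
So p(t) = -2t^2 - 4t + 6.
Check: p(7) = -120. ✓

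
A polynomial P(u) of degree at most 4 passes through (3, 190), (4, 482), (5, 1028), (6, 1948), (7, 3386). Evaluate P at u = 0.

-2

Using the Lagrange interpolation formula with nodes 3, 4, 5, 6, 7:
  L_0(u) = (u - 4)(u - 5)(u - 6)(u - 7) / 24
  L_1(u) = (u - 3)(u - 5)(u - 6)(u - 7) / -6
  L_2(u) = (u - 3)(u - 4)(u - 6)(u - 7) / 4
  L_3(u) = (u - 3)(u - 4)(u - 5)(u - 7) / -6
  L_4(u) = (u - 3)(u - 4)(u - 5)(u - 6) / 24
Then P(u) = 190·L_0(u) + 482·L_1(u) + 1028·L_2(u) + 1948·L_3(u) + 3386·L_4(u).
Expanding and collecting terms gives P(u) = u⁴ + 2u³ + 6u² + u - 2.
Evaluating at u = 0: P(0) = -2.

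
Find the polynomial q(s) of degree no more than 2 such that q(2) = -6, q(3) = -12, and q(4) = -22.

q(s) = -2s^2 + 4s - 6

Write q(s) = as^2 + bs + c. Substituting each data point gives a linear system:
  4a + 2b + c = -6
  9a + 3b + c = -12
  16a + 4b + c = -22
Solving the system yields a = -2, b = 4, c = -6.
So q(s) = -2s² + 4s - 6.
Check: q(3) = -12. ✓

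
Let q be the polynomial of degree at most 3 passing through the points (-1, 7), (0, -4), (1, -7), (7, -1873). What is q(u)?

Write q(u) = au^3 + bu^2 + cu + d. Substituting each data point gives a linear system:
  -a + b - c + d = 7
  d = -4
  a + b + c + d = -7
  343a + 49b + 7c + d = -1873
Solving the system yields a = -6, b = 4, c = -1, d = -4.
So q(u) = -6u^3 + 4u^2 - u - 4.
Check: q(7) = -1873. ✓

q(u) = -6u^3 + 4u^2 - u - 4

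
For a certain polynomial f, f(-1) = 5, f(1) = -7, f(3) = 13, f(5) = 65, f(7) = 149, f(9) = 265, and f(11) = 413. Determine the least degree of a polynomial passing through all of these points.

Forward differences of the values at n = -1, 1, 3, 5, 7, 9, 11:
  f  : 5  -7  13  65  149  265  413
  Δ  : -12  20  52  84  116  148
  Δ^2: 32  32  32  32  32
  Δ^3: 0  0  0  0
  Δ^4: 0  0  0
  Δ^5: 0  0
  Δ^6: 0
The second differences are constant (32) and nonzero, while all higher differences vanish, so the minimal degree is 2.

2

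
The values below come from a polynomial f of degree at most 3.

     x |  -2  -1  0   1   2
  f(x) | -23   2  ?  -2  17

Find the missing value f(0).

1

The 4 known points determine the degree-3 polynomial uniquely.
Write f(x) = ax^3 + bx^2 + cx + d. Substituting each data point gives a linear system:
  -8a + 4b - 2c + d = -23
  -a + b - c + d = 2
  a + b + c + d = -2
  8a + 4b + 2c + d = 17
Solving the system yields a = 4, b = -1, c = -6, d = 1.
So f(x) = 4x^3 - x^2 - 6x + 1.
Then f(0) = 1.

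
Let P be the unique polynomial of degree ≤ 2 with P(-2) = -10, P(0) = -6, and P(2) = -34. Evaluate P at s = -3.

-24

Write P(s) = as^2 + bs + c. Substituting each data point gives a linear system:
  4a - 2b + c = -10
  c = -6
  4a + 2b + c = -34
Solving the system yields a = -4, b = -6, c = -6.
So P(s) = -4s^2 - 6s - 6.
Then P(-3) = -24.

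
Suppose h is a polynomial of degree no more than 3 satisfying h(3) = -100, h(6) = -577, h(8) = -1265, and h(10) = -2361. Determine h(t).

h(t) = -2t^3 - 3t^2 - 6t - 1

Using the Lagrange interpolation formula with nodes 3, 6, 8, 10:
  L_0(t) = (t - 6)(t - 8)(t - 10) / -105
  L_1(t) = (t - 3)(t - 8)(t - 10) / 24
  L_2(t) = (t - 3)(t - 6)(t - 10) / -20
  L_3(t) = (t - 3)(t - 6)(t - 8) / 56
Then h(t) = -100·L_0(t) - 577·L_1(t) - 1265·L_2(t) - 2361·L_3(t).
Expanding and collecting terms gives h(t) = -2t^3 - 3t^2 - 6t - 1.
Check: h(6) = -577. ✓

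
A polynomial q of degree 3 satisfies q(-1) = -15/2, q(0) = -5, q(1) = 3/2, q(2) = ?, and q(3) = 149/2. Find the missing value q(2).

24

The 4 known points determine the degree-3 polynomial uniquely.
Write q(s) = as^3 + bs^2 + cs + d. Substituting each data point gives a linear system:
  -a + b - c + d = -15/2
  d = -5
  a + b + c + d = 3/2
  27a + 9b + 3c + d = 149/2
Solving the system yields a = 2, b = 2, c = 5/2, d = -5.
So q(s) = 2s³ + 2s² + (5/2)s - 5.
Then q(2) = 24.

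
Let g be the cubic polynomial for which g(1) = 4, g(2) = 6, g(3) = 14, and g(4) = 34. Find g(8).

354

Using the Lagrange interpolation formula with nodes 1, 2, 3, 4:
  L_0(t) = (t - 2)(t - 3)(t - 4) / -6
  L_1(t) = (t - 1)(t - 3)(t - 4) / 2
  L_2(t) = (t - 1)(t - 2)(t - 4) / -2
  L_3(t) = (t - 1)(t - 2)(t - 3) / 6
Then g(t) = 4·L_0(t) + 6·L_1(t) + 14·L_2(t) + 34·L_3(t).
Expanding and collecting terms gives g(t) = t³ - 3t² + 4t + 2.
Evaluating at t = 8: g(8) = 354.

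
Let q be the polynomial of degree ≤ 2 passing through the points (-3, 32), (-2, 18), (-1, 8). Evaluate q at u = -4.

Forward differences of the values at u = -3, -2, -1:
  q  : 32  18  8
  Δ  : -14  -10
  Δ^2: 4
The second differences are constant, confirming degree 2.
Interpolating (Newton forward form) and evaluating at u = -4 gives q(-4) = 50.

50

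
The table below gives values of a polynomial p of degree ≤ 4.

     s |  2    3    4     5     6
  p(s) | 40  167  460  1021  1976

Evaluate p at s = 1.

Using the Lagrange interpolation formula with nodes 2, 3, 4, 5, 6:
  L_0(s) = (s - 3)(s - 4)(s - 5)(s - 6) / 24
  L_1(s) = (s - 2)(s - 4)(s - 5)(s - 6) / -6
  L_2(s) = (s - 2)(s - 3)(s - 5)(s - 6) / 4
  L_3(s) = (s - 2)(s - 3)(s - 4)(s - 6) / -6
  L_4(s) = (s - 2)(s - 3)(s - 4)(s - 5) / 24
Then p(s) = 40·L_0(s) + 167·L_1(s) + 460·L_2(s) + 1021·L_3(s) + 1976·L_4(s).
Expanding and collecting terms gives p(s) = s^4 + 3s^3 + s^2 - 4.
Evaluating at s = 1: p(1) = 1.

1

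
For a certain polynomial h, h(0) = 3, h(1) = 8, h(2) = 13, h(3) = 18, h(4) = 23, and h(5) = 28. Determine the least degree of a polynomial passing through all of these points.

Forward differences of the values at t = 0, 1, 2, 3, 4, 5:
  h  : 3  8  13  18  23  28
  Δ  : 5  5  5  5  5
  Δ^2: 0  0  0  0
  Δ^3: 0  0  0
  Δ^4: 0  0
  Δ^5: 0
The first differences are constant (5) and nonzero, while all higher differences vanish, so the minimal degree is 1.

1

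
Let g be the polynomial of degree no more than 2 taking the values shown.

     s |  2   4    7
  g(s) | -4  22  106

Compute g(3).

Using the Lagrange interpolation formula with nodes 2, 4, 7:
  L_0(s) = (s - 4)(s - 7) / 10
  L_1(s) = (s - 2)(s - 7) / -6
  L_2(s) = (s - 2)(s - 4) / 15
Then g(s) = -4·L_0(s) + 22·L_1(s) + 106·L_2(s).
Expanding and collecting terms gives g(s) = 3s² - 5s - 6.
Evaluating at s = 3: g(3) = 6.

6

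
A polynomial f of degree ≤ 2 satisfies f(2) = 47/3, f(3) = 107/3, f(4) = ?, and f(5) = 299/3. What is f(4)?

On equispaced nodes a degree-2 polynomial has vanishing third forward difference, so
  - f(2) + 3·f(3) - 3·f(4) + f(5) = 0.
Substituting the known values and solving for f(4):
  -3·f(4) = -191
  f(4) = 191/3.

191/3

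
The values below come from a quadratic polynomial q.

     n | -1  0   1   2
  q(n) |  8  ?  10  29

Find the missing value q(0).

On equispaced nodes a degree-2 polynomial has vanishing third forward difference, so
  - q(-1) + 3·q(0) - 3·q(1) + q(2) = 0.
Substituting the known values and solving for q(0):
  3·q(0) = 9
  q(0) = 3.

3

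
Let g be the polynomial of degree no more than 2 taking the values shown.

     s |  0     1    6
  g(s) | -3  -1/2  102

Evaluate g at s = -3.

Write g(s) = as^2 + bs + c. Substituting each data point gives a linear system:
  c = -3
  a + b + c = -1/2
  36a + 6b + c = 102
Solving the system yields a = 3, b = -1/2, c = -3.
So g(s) = 3s^2 - (1/2)s - 3.
Then g(-3) = 51/2.

51/2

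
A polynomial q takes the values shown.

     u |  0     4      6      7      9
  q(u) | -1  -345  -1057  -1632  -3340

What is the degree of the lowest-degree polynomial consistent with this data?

3

Divided differences on the nodes 0, 4, 6, 7, 9:
  order 0: -1  -345  -1057  -1632  -3340
  order 1: -86  -356  -575  -854
  order 2: -45  -73  -93
  order 3: -4  -4
  order 4: 0
The order-3 divided differences are all -4 (nonzero) and every higher order vanishes, so the data lies on a polynomial of degree exactly 3.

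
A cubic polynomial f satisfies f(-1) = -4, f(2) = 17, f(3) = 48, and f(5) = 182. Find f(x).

f(x) = x^3 + 2x^2 + 2x - 3

Using the Lagrange interpolation formula with nodes -1, 2, 3, 5:
  L_0(x) = (x - 2)(x - 3)(x - 5) / -72
  L_1(x) = (x + 1)(x - 3)(x - 5) / 9
  L_2(x) = (x + 1)(x - 2)(x - 5) / -8
  L_3(x) = (x + 1)(x - 2)(x - 3) / 36
Then f(x) = -4·L_0(x) + 17·L_1(x) + 48·L_2(x) + 182·L_3(x).
Expanding and collecting terms gives f(x) = x^3 + 2x^2 + 2x - 3.
Check: f(3) = 48. ✓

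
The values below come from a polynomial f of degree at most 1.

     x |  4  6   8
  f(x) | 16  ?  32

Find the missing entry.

24

On equispaced nodes a degree-1 polynomial has vanishing second forward difference, so
  f(4) - 2·f(6) + f(8) = 0.
Substituting the known values and solving for f(6):
  -2·f(6) = -48
  f(6) = 24.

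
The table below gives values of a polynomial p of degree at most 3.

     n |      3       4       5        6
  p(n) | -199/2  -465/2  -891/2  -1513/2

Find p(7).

-2367/2

Using the Lagrange interpolation formula with nodes 3, 4, 5, 6:
  L_0(n) = (n - 4)(n - 5)(n - 6) / -6
  L_1(n) = (n - 3)(n - 5)(n - 6) / 2
  L_2(n) = (n - 3)(n - 4)(n - 6) / -2
  L_3(n) = (n - 3)(n - 4)(n - 5) / 6
Then p(n) = -199/2·L_0(n) - 465/2·L_1(n) - 891/2·L_2(n) - 1513/2·L_3(n).
Expanding and collecting terms gives p(n) = -3n³ - 4n² + 6n - 1/2.
Evaluating at n = 7: p(7) = -2367/2.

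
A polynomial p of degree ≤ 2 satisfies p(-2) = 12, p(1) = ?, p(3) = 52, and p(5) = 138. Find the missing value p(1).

The 3 known points determine the degree-2 polynomial uniquely.
Write p(s) = as^2 + bs + c. Substituting each data point gives a linear system:
  4a - 2b + c = 12
  9a + 3b + c = 52
  25a + 5b + c = 138
Solving the system yields a = 5, b = 3, c = -2.
So p(s) = 5s^2 + 3s - 2.
Then p(1) = 6.

6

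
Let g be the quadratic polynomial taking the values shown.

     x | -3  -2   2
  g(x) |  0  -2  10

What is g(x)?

g(x) = x^2 + 3x

Using the Lagrange interpolation formula with nodes -3, -2, 2:
  L_0(x) = (x + 2)(x - 2) / 5
  L_1(x) = (x + 3)(x - 2) / -4
  L_2(x) = (x + 3)(x + 2) / 20
Then g(x) = 0·L_0(x) - 2·L_1(x) + 10·L_2(x).
Expanding and collecting terms gives g(x) = x² + 3x.
Check: g(-2) = -2. ✓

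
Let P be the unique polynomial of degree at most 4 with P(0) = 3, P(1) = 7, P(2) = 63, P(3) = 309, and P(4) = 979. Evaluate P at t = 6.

Using the Lagrange interpolation formula with nodes 0, 1, 2, 3, 4:
  L_0(t) = (t - 1)(t - 2)(t - 3)(t - 4) / 24
  L_1(t) = t(t - 2)(t - 3)(t - 4) / -6
  L_2(t) = t(t - 1)(t - 3)(t - 4) / 4
  L_3(t) = t(t - 1)(t - 2)(t - 4) / -6
  L_4(t) = t(t - 1)(t - 2)(t - 3) / 24
Then P(t) = 3·L_0(t) + 7·L_1(t) + 63·L_2(t) + 309·L_3(t) + 979·L_4(t).
Expanding and collecting terms gives P(t) = 4t^4 - t^3 + t^2 + 3.
Evaluating at t = 6: P(6) = 5007.

5007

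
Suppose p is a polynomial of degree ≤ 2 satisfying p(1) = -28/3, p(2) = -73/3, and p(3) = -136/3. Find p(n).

Using the Lagrange interpolation formula with nodes 1, 2, 3:
  L_0(n) = (n - 2)(n - 3) / 2
  L_1(n) = (n - 1)(n - 3) / -1
  L_2(n) = (n - 1)(n - 2) / 2
Then p(n) = -28/3·L_0(n) - 73/3·L_1(n) - 136/3·L_2(n).
Expanding and collecting terms gives p(n) = -3n^2 - 6n - 1/3.
Check: p(1) = -28/3. ✓

p(n) = -3n^2 - 6n - 1/3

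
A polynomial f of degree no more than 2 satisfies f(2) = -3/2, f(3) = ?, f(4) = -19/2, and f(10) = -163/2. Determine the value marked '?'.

-9/2

The 3 known points determine the degree-2 polynomial uniquely.
Write f(t) = at^2 + bt + c. Substituting each data point gives a linear system:
  4a + 2b + c = -3/2
  16a + 4b + c = -19/2
  100a + 10b + c = -163/2
Solving the system yields a = -1, b = 2, c = -3/2.
So f(t) = -t^2 + 2t - 3/2.
Then f(3) = -9/2.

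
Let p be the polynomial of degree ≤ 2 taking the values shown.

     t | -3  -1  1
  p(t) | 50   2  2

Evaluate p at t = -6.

Write p(t) = at^2 + bt + c. Substituting each data point gives a linear system:
  9a - 3b + c = 50
  a - b + c = 2
  a + b + c = 2
Solving the system yields a = 6, b = 0, c = -4.
So p(t) = 6t² - 4.
Then p(-6) = 212.

212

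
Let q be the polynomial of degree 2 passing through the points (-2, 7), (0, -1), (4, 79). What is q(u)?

q(u) = 4u^2 + 4u - 1

Using the Lagrange interpolation formula with nodes -2, 0, 4:
  L_0(u) = u(u - 4) / 12
  L_1(u) = (u + 2)(u - 4) / -8
  L_2(u) = (u + 2)u / 24
Then q(u) = 7·L_0(u) - 1·L_1(u) + 79·L_2(u).
Expanding and collecting terms gives q(u) = 4u^2 + 4u - 1.
Check: q(-2) = 7. ✓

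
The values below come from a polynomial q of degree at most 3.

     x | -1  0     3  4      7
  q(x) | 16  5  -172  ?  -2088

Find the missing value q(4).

The 4 known points determine the degree-3 polynomial uniquely.
Write q(x) = ax^3 + bx^2 + cx + d. Substituting each data point gives a linear system:
  -a + b - c + d = 16
  d = 5
  27a + 9b + 3c + d = -172
  343a + 49b + 7c + d = -2088
Solving the system yields a = -6, b = 0, c = -5, d = 5.
So q(x) = -6x³ - 5x + 5.
Then q(4) = -399.

-399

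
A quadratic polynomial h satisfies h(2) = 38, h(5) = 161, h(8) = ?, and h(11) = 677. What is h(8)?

The 3 known points determine the degree-2 polynomial uniquely.
Write h(n) = an^2 + bn + c. Substituting each data point gives a linear system:
  4a + 2b + c = 38
  25a + 5b + c = 161
  121a + 11b + c = 677
Solving the system yields a = 5, b = 6, c = 6.
So h(n) = 5n² + 6n + 6.
Then h(8) = 374.

374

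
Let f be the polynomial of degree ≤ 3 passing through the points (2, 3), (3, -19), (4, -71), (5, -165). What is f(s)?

Using the Lagrange interpolation formula with nodes 2, 3, 4, 5:
  L_0(s) = (s - 3)(s - 4)(s - 5) / -6
  L_1(s) = (s - 2)(s - 4)(s - 5) / 2
  L_2(s) = (s - 2)(s - 3)(s - 5) / -2
  L_3(s) = (s - 2)(s - 3)(s - 4) / 6
Then f(s) = 3·L_0(s) - 19·L_1(s) - 71·L_2(s) - 165·L_3(s).
Expanding and collecting terms gives f(s) = -2s^3 + 3s^2 + s + 5.
Check: f(5) = -165. ✓

f(s) = -2s^3 + 3s^2 + s + 5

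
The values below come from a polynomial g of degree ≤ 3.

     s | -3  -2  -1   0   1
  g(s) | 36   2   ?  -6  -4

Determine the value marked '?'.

-8

The 4 known points determine the degree-3 polynomial uniquely.
Write g(s) = as^3 + bs^2 + cs + d. Substituting each data point gives a linear system:
  -27a + 9b - 3c + d = 36
  -8a + 4b - 2c + d = 2
  d = -6
  a + b + c + d = -4
Solving the system yields a = -2, b = 0, c = 4, d = -6.
So g(s) = -2s^3 + 4s - 6.
Then g(-1) = -8.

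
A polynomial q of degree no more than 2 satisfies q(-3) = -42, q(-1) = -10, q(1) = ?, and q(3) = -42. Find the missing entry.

The 3 known points determine the degree-2 polynomial uniquely.
Write q(s) = as^2 + bs + c. Substituting each data point gives a linear system:
  9a - 3b + c = -42
  a - b + c = -10
  9a + 3b + c = -42
Solving the system yields a = -4, b = 0, c = -6.
So q(s) = -4s^2 - 6.
Then q(1) = -10.

-10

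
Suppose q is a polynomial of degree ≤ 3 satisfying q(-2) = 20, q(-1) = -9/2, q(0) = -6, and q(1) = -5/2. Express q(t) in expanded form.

q(t) = -3t^3 + (5/2)t^2 + 4t - 6

Write q(t) = at^3 + bt^2 + ct + d. Substituting each data point gives a linear system:
  -8a + 4b - 2c + d = 20
  -a + b - c + d = -9/2
  d = -6
  a + b + c + d = -5/2
Solving the system yields a = -3, b = 5/2, c = 4, d = -6.
So q(t) = -3t^3 + (5/2)t^2 + 4t - 6.
Check: q(0) = -6. ✓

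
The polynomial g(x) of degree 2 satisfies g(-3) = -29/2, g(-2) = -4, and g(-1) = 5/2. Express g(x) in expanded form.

Write g(x) = ax^2 + bx + c. Substituting each data point gives a linear system:
  9a - 3b + c = -29/2
  4a - 2b + c = -4
  a - b + c = 5/2
Solving the system yields a = -2, b = 1/2, c = 5.
So g(x) = -2x^2 + (1/2)x + 5.
Check: g(-3) = -29/2. ✓

g(x) = -2x^2 + (1/2)x + 5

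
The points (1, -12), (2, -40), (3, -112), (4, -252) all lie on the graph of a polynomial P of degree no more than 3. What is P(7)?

Write P(u) = au^3 + bu^2 + cu + d. Substituting each data point gives a linear system:
  a + b + c + d = -12
  8a + 4b + 2c + d = -40
  27a + 9b + 3c + d = -112
  64a + 16b + 4c + d = -252
Solving the system yields a = -4, b = 2, c = -6, d = -4.
So P(u) = -4u^3 + 2u^2 - 6u - 4.
Then P(7) = -1320.

-1320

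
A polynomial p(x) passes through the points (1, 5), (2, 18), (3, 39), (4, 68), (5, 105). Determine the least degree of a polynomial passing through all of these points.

Forward differences of the values at x = 1, 2, 3, 4, 5:
  p  : 5  18  39  68  105
  Δ  : 13  21  29  37
  Δ^2: 8  8  8
  Δ^3: 0  0
  Δ^4: 0
The second differences are constant (8) and nonzero, while all higher differences vanish, so the minimal degree is 2.

2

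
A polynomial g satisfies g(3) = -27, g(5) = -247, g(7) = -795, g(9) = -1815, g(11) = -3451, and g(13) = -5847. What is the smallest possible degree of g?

Forward differences of the values at n = 3, 5, 7, 9, 11, 13:
  g  : -27  -247  -795  -1815  -3451  -5847
  Δ  : -220  -548  -1020  -1636  -2396
  Δ^2: -328  -472  -616  -760
  Δ^3: -144  -144  -144
  Δ^4: 0  0
  Δ^5: 0
The third differences are constant (-144) and nonzero, while all higher differences vanish, so the minimal degree is 3.

3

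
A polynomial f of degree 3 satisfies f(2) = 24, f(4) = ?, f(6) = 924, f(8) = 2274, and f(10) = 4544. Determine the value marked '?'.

The 4 known points determine the degree-3 polynomial uniquely.
Write f(t) = at^3 + bt^2 + ct + d. Substituting each data point gives a linear system:
  8a + 4b + 2c + d = 24
  216a + 36b + 6c + d = 924
  512a + 64b + 8c + d = 2274
  1000a + 100b + 10c + d = 4544
Solving the system yields a = 5, b = -5, c = 5, d = -6.
So f(t) = 5t³ - 5t² + 5t - 6.
Then f(4) = 254.

254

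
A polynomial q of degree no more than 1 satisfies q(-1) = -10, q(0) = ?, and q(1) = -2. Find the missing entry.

On equispaced nodes a degree-1 polynomial has vanishing second forward difference, so
  q(-1) - 2·q(0) + q(1) = 0.
Substituting the known values and solving for q(0):
  -2·q(0) = 12
  q(0) = -6.

-6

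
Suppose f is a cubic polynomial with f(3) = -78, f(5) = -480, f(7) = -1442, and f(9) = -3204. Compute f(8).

Using the Lagrange interpolation formula with nodes 3, 5, 7, 9:
  L_0(u) = (u - 5)(u - 7)(u - 9) / -48
  L_1(u) = (u - 3)(u - 7)(u - 9) / 16
  L_2(u) = (u - 3)(u - 5)(u - 9) / -16
  L_3(u) = (u - 3)(u - 5)(u - 7) / 48
Then f(u) = -78·L_0(u) - 480·L_1(u) - 1442·L_2(u) - 3204·L_3(u).
Expanding and collecting terms gives f(u) = -5u³ + 5u² + 4u.
Evaluating at u = 8: f(8) = -2208.

-2208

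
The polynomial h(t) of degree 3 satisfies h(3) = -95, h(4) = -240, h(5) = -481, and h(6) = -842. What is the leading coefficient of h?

Write h(t) = at^3 + bt^2 + ct + d. Substituting each data point gives a linear system:
  27a + 9b + 3c + d = -95
  64a + 16b + 4c + d = -240
  125a + 25b + 5c + d = -481
  216a + 36b + 6c + d = -842
Solving the system yields a = -4, b = 0, c = 3, d = 4.
So h(t) = -4t^3 + 3t + 4.
The leading coefficient is -4.

-4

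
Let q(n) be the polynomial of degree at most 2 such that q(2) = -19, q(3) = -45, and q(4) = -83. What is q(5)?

Using the Lagrange interpolation formula with nodes 2, 3, 4:
  L_0(n) = (n - 3)(n - 4) / 2
  L_1(n) = (n - 2)(n - 4) / -1
  L_2(n) = (n - 2)(n - 3) / 2
Then q(n) = -19·L_0(n) - 45·L_1(n) - 83·L_2(n).
Expanding and collecting terms gives q(n) = -6n² + 4n - 3.
Evaluating at n = 5: q(5) = -133.

-133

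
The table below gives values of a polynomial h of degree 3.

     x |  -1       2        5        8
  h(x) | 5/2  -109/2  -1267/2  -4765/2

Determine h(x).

Write h(x) = ax^3 + bx^2 + cx + d. Substituting each data point gives a linear system:
  -a + b - c + d = 5/2
  8a + 4b + 2c + d = -109/2
  125a + 25b + 5c + d = -1267/2
  512a + 64b + 8c + d = -4765/2
Solving the system yields a = -4, b = -5, c = -2, d = 3/2.
So h(x) = -4x^3 - 5x^2 - 2x + 3/2.
Check: h(5) = -1267/2. ✓

h(x) = -4x^3 - 5x^2 - 2x + 3/2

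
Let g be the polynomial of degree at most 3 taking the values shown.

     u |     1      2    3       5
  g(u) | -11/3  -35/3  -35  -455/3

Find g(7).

-1205/3

Using the Lagrange interpolation formula with nodes 1, 2, 3, 5:
  L_0(u) = (u - 2)(u - 3)(u - 5) / -8
  L_1(u) = (u - 1)(u - 3)(u - 5) / 3
  L_2(u) = (u - 1)(u - 2)(u - 5) / -4
  L_3(u) = (u - 1)(u - 2)(u - 3) / 24
Then g(u) = -11/3·L_0(u) - 35/3·L_1(u) - 35·L_2(u) - 455/3·L_3(u).
Expanding and collecting terms gives g(u) = -u^3 - (5/3)u^2 + 4u - 5.
Evaluating at u = 7: g(7) = -1205/3.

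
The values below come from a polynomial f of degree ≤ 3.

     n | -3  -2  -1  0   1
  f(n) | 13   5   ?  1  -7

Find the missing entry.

3

The 4 known points determine the degree-3 polynomial uniquely.
Write f(n) = an^3 + bn^2 + cn + d. Substituting each data point gives a linear system:
  -27a + 9b - 3c + d = 13
  -8a + 4b - 2c + d = 5
  d = 1
  a + b + c + d = -7
Solving the system yields a = -1, b = -3, c = -4, d = 1.
So f(n) = -n^3 - 3n^2 - 4n + 1.
Then f(-1) = 3.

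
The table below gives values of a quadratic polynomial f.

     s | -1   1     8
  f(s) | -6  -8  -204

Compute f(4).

Using the Lagrange interpolation formula with nodes -1, 1, 8:
  L_0(s) = (s - 1)(s - 8) / 18
  L_1(s) = (s + 1)(s - 8) / -14
  L_2(s) = (s + 1)(s - 1) / 63
Then f(s) = -6·L_0(s) - 8·L_1(s) - 204·L_2(s).
Expanding and collecting terms gives f(s) = -3s² - s - 4.
Evaluating at s = 4: f(4) = -56.

-56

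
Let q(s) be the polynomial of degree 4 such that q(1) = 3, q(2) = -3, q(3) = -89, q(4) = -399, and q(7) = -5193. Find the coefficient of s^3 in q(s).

Write q(s) = as^4 + bs^3 + cs^2 + ds + e. Substituting each data point gives a linear system:
  a + b + c + d + e = 3
  16a + 8b + 4c + 2d + e = -3
  81a + 27b + 9c + 3d + e = -89
  256a + 64b + 16c + 4d + e = -399
  2401a + 343b + 49c + 7d + e = -5193
Solving the system yields a = -3, b = 6, c = -1, d = 0, e = 1.
So q(s) = -3s^4 + 6s^3 - s^2 + 1.
The coefficient of s^3 is 6.

6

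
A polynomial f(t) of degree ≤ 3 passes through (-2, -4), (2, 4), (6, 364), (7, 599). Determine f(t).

f(t) = 2t^3 - t^2 - 6t + 4

Write f(t) = at^3 + bt^2 + ct + d. Substituting each data point gives a linear system:
  -8a + 4b - 2c + d = -4
  8a + 4b + 2c + d = 4
  216a + 36b + 6c + d = 364
  343a + 49b + 7c + d = 599
Solving the system yields a = 2, b = -1, c = -6, d = 4.
So f(t) = 2t^3 - t^2 - 6t + 4.
Check: f(-2) = -4. ✓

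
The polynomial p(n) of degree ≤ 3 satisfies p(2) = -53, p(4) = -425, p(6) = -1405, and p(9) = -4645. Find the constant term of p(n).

-1

Write p(n) = an^3 + bn^2 + cn + d. Substituting each data point gives a linear system:
  8a + 4b + 2c + d = -53
  64a + 16b + 4c + d = -425
  216a + 36b + 6c + d = -1405
  729a + 81b + 9c + d = -4645
Solving the system yields a = -6, b = -4, c = 6, d = -1.
So p(n) = -6n³ - 4n² + 6n - 1.
The constant term is -1.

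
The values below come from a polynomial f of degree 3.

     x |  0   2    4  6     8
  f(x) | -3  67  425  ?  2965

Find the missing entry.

The 4 known points determine the degree-3 polynomial uniquely.
Write f(x) = ax^3 + bx^2 + cx + d. Substituting each data point gives a linear system:
  d = -3
  8a + 4b + 2c + d = 67
  64a + 16b + 4c + d = 425
  512a + 64b + 8c + d = 2965
Solving the system yields a = 5, b = 6, c = 3, d = -3.
So f(x) = 5x^3 + 6x^2 + 3x - 3.
Then f(6) = 1311.

1311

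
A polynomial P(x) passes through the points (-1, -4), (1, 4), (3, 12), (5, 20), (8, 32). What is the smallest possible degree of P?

1

Divided differences on the nodes -1, 1, 3, 5, 8:
  order 0: -4  4  12  20  32
  order 1: 4  4  4  4
  order 2: 0  0  0
  order 3: 0  0
  order 4: 0
The order-1 divided differences are all 4 (nonzero) and every higher order vanishes, so the data lies on a polynomial of degree exactly 1.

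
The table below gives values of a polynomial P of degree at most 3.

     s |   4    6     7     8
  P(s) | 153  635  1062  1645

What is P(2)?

Write P(s) = as^3 + bs^2 + cs + d. Substituting each data point gives a linear system:
  64a + 16b + 4c + d = 153
  216a + 36b + 6c + d = 635
  343a + 49b + 7c + d = 1062
  512a + 64b + 8c + d = 1645
Solving the system yields a = 4, b = -6, c = -3, d = 5.
So P(s) = 4s^3 - 6s^2 - 3s + 5.
Then P(2) = 7.

7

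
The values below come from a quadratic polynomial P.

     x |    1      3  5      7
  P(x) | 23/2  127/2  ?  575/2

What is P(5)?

311/2

The 3 known points determine the degree-2 polynomial uniquely.
Write P(x) = ax^2 + bx + c. Substituting each data point gives a linear system:
  a + b + c = 23/2
  9a + 3b + c = 127/2
  49a + 7b + c = 575/2
Solving the system yields a = 5, b = 6, c = 1/2.
So P(x) = 5x^2 + 6x + 1/2.
Then P(5) = 311/2.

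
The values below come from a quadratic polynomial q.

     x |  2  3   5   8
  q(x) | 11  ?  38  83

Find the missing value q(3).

The 3 known points determine the degree-2 polynomial uniquely.
Write q(x) = ax^2 + bx + c. Substituting each data point gives a linear system:
  4a + 2b + c = 11
  25a + 5b + c = 38
  64a + 8b + c = 83
Solving the system yields a = 1, b = 2, c = 3.
So q(x) = x² + 2x + 3.
Then q(3) = 18.

18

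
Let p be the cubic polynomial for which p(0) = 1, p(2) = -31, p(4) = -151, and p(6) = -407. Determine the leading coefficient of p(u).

Write p(u) = au^3 + bu^2 + cu + d. Substituting each data point gives a linear system:
  d = 1
  8a + 4b + 2c + d = -31
  64a + 16b + 4c + d = -151
  216a + 36b + 6c + d = -407
Solving the system yields a = -1, b = -5, c = -2, d = 1.
So p(u) = -u^3 - 5u^2 - 2u + 1.
The leading coefficient is -1.

-1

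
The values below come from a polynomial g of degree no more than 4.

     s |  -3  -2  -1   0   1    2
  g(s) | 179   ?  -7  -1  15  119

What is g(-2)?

The 5 known points determine the degree-4 polynomial uniquely.
Write g(s) = as^4 + bs^3 + cs^2 + ds + e. Substituting each data point gives a linear system:
  81a - 27b + 9c - 3d + e = 179
  a - b + c - d + e = -7
  e = -1
  a + b + c + d + e = 15
  16a + 8b + 4c + 2d + e = 119
Solving the system yields a = 4, b = 5, c = 1, d = 6, e = -1.
So g(s) = 4s^4 + 5s^3 + s^2 + 6s - 1.
Then g(-2) = 15.

15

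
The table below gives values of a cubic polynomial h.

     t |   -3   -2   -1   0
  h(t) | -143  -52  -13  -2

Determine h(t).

Write h(t) = at^3 + bt^2 + ct + d. Substituting each data point gives a linear system:
  -27a + 9b - 3c + d = -143
  -8a + 4b - 2c + d = -52
  -a + b - c + d = -13
  d = -2
Solving the system yields a = 4, b = -2, c = 5, d = -2.
So h(t) = 4t^3 - 2t^2 + 5t - 2.
Check: h(-1) = -13. ✓

h(t) = 4t^3 - 2t^2 + 5t - 2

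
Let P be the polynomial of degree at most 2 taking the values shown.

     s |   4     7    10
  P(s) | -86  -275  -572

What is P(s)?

Write P(s) = as^2 + bs + c. Substituting each data point gives a linear system:
  16a + 4b + c = -86
  49a + 7b + c = -275
  100a + 10b + c = -572
Solving the system yields a = -6, b = 3, c = -2.
So P(s) = -6s^2 + 3s - 2.
Check: P(4) = -86. ✓

P(s) = -6s^2 + 3s - 2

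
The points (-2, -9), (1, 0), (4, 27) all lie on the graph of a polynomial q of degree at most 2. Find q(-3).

Forward differences of the values at t = -2, 1, 4:
  q  : -9  0  27
  Δ  : 9  27
  Δ^2: 18
The second differences are constant, confirming degree 2.
Interpolating (Newton forward form) and evaluating at t = -3 gives q(-3) = -8.

-8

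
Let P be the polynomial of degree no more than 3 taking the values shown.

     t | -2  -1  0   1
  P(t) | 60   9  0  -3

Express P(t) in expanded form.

P(t) = -6t^3 + 3t^2

Using the Lagrange interpolation formula with nodes -2, -1, 0, 1:
  L_0(t) = (t + 1)t(t - 1) / -6
  L_1(t) = (t + 2)t(t - 1) / 2
  L_2(t) = (t + 2)(t + 1)(t - 1) / -2
  L_3(t) = (t + 2)(t + 1)t / 6
Then P(t) = 60·L_0(t) + 9·L_1(t) + 0·L_2(t) - 3·L_3(t).
Expanding and collecting terms gives P(t) = -6t^3 + 3t^2.
Check: P(0) = 0. ✓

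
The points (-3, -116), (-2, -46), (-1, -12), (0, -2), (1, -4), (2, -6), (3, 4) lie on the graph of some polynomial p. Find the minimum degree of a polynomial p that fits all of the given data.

Forward differences of the values at n = -3, -2, -1, 0, 1, 2, 3:
  p  : -116  -46  -12  -2  -4  -6  4
  Δ  : 70  34  10  -2  -2  10
  Δ^2: -36  -24  -12  0  12
  Δ^3: 12  12  12  12
  Δ^4: 0  0  0
  Δ^5: 0  0
  Δ^6: 0
The third differences are constant (12) and nonzero, while all higher differences vanish, so the minimal degree is 3.

3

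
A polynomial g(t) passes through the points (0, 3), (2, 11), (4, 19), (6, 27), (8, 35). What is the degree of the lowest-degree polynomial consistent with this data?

Forward differences of the values at t = 0, 2, 4, 6, 8:
  g  : 3  11  19  27  35
  Δ  : 8  8  8  8
  Δ^2: 0  0  0
  Δ^3: 0  0
  Δ^4: 0
The first differences are constant (8) and nonzero, while all higher differences vanish, so the minimal degree is 1.

1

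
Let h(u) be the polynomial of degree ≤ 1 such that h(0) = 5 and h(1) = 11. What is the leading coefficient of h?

Write h(u) = au + b. Substituting each data point gives a linear system:
  b = 5
  a + b = 11
Solving the system yields a = 6, b = 5.
So h(u) = 6u + 5.
The leading coefficient is 6.

6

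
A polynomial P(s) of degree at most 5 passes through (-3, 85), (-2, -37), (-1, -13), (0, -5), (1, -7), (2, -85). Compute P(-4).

Using the Lagrange interpolation formula with nodes -3, -2, -1, 0, 1, 2:
  L_0(s) = (s + 2)(s + 1)s(s - 1)(s - 2) / -120
  L_1(s) = (s + 3)(s + 1)s(s - 1)(s - 2) / 24
  L_2(s) = (s + 3)(s + 2)s(s - 1)(s - 2) / -12
  L_3(s) = (s + 3)(s + 2)(s + 1)(s - 1)(s - 2) / 12
  L_4(s) = (s + 3)(s + 2)(s + 1)s(s - 2) / -24
  L_5(s) = (s + 3)(s + 2)(s + 1)s(s - 1) / 120
Then P(s) = 85·L_0(s) - 37·L_1(s) - 13·L_2(s) - 5·L_3(s) - 7·L_4(s) - 85·L_5(s).
Expanding and collecting terms gives P(s) = -2s⁵ - 3s⁴ + 5s³ - 2s² - 5.
Evaluating at s = -4: P(-4) = 923.

923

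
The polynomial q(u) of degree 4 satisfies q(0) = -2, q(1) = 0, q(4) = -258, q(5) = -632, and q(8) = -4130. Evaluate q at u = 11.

-14720

Write q(u) = au^4 + bu^3 + cu^2 + du + e. Substituting each data point gives a linear system:
  e = -2
  a + b + c + d + e = 0
  256a + 64b + 16c + 4d + e = -258
  625a + 125b + 25c + 5d + e = -632
  4096a + 512b + 64c + 8d + e = -4130
Solving the system yields a = -1, b = 0, c = -1, d = 4, e = -2.
So q(u) = -u^4 - u^2 + 4u - 2.
Then q(11) = -14720.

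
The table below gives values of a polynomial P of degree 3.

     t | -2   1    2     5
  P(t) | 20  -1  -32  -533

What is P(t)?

P(t) = -4t^3 - 2t^2 + 3t + 2

Write P(t) = at^3 + bt^2 + ct + d. Substituting each data point gives a linear system:
  -8a + 4b - 2c + d = 20
  a + b + c + d = -1
  8a + 4b + 2c + d = -32
  125a + 25b + 5c + d = -533
Solving the system yields a = -4, b = -2, c = 3, d = 2.
So P(t) = -4t^3 - 2t^2 + 3t + 2.
Check: P(-2) = 20. ✓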